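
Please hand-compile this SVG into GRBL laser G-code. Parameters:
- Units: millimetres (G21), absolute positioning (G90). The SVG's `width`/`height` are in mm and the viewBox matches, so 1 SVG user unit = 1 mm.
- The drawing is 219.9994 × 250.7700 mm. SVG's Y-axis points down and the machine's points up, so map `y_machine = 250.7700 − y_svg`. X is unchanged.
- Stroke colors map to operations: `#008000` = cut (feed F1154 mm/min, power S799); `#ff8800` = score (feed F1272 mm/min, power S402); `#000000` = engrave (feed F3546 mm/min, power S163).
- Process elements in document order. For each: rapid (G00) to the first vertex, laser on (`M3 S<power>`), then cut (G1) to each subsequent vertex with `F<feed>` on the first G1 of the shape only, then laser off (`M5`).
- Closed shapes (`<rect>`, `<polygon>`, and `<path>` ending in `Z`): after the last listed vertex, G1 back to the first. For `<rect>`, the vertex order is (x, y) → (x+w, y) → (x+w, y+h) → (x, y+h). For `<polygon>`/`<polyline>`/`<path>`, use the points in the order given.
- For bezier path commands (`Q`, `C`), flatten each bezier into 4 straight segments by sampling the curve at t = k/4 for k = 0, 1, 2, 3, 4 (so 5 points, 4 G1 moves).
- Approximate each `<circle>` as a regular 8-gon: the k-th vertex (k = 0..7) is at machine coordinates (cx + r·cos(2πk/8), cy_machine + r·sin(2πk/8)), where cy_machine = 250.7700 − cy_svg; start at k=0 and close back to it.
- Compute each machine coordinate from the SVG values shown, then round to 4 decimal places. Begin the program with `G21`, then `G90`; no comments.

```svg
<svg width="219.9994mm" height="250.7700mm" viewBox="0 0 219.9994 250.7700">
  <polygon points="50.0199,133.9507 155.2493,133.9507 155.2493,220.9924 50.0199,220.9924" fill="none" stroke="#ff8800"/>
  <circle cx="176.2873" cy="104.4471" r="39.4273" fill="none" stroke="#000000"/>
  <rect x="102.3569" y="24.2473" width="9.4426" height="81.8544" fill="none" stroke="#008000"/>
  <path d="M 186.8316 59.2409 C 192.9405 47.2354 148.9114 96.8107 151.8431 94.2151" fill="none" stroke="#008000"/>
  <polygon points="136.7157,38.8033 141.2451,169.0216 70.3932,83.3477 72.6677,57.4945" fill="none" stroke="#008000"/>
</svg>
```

G21
G90
G00 X50.0199 Y116.8193
M3 S402
G1 X155.2493 Y116.8193 F1272
G1 X155.2493 Y29.7776
G1 X50.0199 Y29.7776
G1 X50.0199 Y116.8193
M5
G00 X215.7146 Y146.3229
M3 S163
G1 X204.1666 Y174.2022 F3546
G1 X176.2873 Y185.7502
G1 X148.4080 Y174.2022
G1 X136.8600 Y146.3229
G1 X148.4080 Y118.4436
G1 X176.2873 Y106.8956
G1 X204.1666 Y118.4436
G1 X215.7146 Y146.3229
M5
G00 X102.3569 Y226.5227
M3 S799
G1 X111.7995 Y226.5227 F1154
G1 X111.7995 Y144.6683
G1 X102.3569 Y144.6683
G1 X102.3569 Y226.5227
M5
G00 X186.8316 Y191.5291
M3 S799
G1 X183.5296 Y190.7642 F1154
G1 X170.5288 Y177.5707
G1 X156.9323 Y162.6129
G1 X151.8431 Y156.5549
M5
G00 X136.7157 Y211.9667
M3 S799
G1 X141.2451 Y81.7484 F1154
G1 X70.3932 Y167.4223
G1 X72.6677 Y193.2755
G1 X136.7157 Y211.9667
M5

viewBox `0 0 219.9994 250.7700` with mm width/height → 1 unit = 1 mm. Flip: y_m = 250.7700 − y_svg.

**Shape 1** — `<polygon>` rectangle, stroke `#ff8800` → score (S402, F1272). Machine vertices: (50.0199,116.8193) → (155.2493,116.8193) → (155.2493,29.7776) → (50.0199,29.7776) → (50.0199,116.8193). Closed: final G1 returns to the first vertex.

**Shape 2** — `<circle>` circle, stroke `#000000` → engrave (S163, F3546). Machine vertices: (215.7146,146.3229) → (204.1666,174.2022) → (176.2873,185.7502) → (148.4080,174.2022) → (136.8600,146.3229) → (148.4080,118.4436) → (176.2873,106.8956) → (204.1666,118.4436) → (215.7146,146.3229). Closed: final G1 returns to the first vertex.

**Shape 3** — `<rect>` rectangle, stroke `#008000` → cut (S799, F1154). Machine vertices: (102.3569,226.5227) → (111.7995,226.5227) → (111.7995,144.6683) → (102.3569,144.6683) → (102.3569,226.5227). Closed: final G1 returns to the first vertex.

**Shape 4** — `<path>` cubic bezier, stroke `#008000` → cut (S799, F1154). Control points (SVG): P0=(186.8316,59.2409), P1=(192.9405,47.2354), P2=(148.9114,96.8107), P3=(151.8431,94.2151); sampled at t=k/4. Machine vertices: (186.8316,191.5291) → (183.5296,190.7642) → (170.5288,177.5707) → (156.9323,162.6129) → (151.8431,156.5549). Open path.

**Shape 5** — `<polygon>` closed polygon, stroke `#008000` → cut (S799, F1154). Machine vertices: (136.7157,211.9667) → (141.2451,81.7484) → (70.3932,167.4223) → (72.6677,193.2755) → (136.7157,211.9667). Closed: final G1 returns to the first vertex.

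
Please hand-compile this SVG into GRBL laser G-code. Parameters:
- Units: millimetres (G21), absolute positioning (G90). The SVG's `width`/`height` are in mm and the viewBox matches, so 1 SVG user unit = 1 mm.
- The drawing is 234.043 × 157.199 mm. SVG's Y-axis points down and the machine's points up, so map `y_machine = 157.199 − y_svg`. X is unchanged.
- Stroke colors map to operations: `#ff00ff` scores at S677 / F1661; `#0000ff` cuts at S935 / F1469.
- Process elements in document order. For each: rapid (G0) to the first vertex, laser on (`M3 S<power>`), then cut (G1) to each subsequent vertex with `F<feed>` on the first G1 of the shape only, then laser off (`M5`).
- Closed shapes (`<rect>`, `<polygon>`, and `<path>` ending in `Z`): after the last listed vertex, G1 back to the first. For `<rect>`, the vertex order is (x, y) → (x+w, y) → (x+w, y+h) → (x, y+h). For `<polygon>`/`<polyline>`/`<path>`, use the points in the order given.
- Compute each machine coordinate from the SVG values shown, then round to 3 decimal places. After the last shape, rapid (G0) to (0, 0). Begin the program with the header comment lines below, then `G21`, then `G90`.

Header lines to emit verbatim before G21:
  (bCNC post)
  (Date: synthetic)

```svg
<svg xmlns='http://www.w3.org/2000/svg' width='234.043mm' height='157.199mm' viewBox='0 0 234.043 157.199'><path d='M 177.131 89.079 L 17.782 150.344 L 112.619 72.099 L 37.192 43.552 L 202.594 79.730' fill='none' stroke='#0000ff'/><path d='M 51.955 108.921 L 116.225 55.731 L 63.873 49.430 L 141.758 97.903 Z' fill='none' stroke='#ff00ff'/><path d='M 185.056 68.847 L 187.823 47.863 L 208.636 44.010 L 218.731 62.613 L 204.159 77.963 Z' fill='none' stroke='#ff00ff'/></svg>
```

(bCNC post)
(Date: synthetic)
G21
G90
G0 X177.131 Y68.120
M3 S935
G1 X17.782 Y6.855 F1469
G1 X112.619 Y85.100
G1 X37.192 Y113.647
G1 X202.594 Y77.469
M5
G0 X51.955 Y48.278
M3 S677
G1 X116.225 Y101.468 F1661
G1 X63.873 Y107.769
G1 X141.758 Y59.296
G1 X51.955 Y48.278
M5
G0 X185.056 Y88.352
M3 S677
G1 X187.823 Y109.336 F1661
G1 X208.636 Y113.189
G1 X218.731 Y94.586
G1 X204.159 Y79.236
G1 X185.056 Y88.352
M5
G0 X0.000 Y0.000

viewBox `0 0 234.043 157.199` with mm width/height → 1 unit = 1 mm. Flip: y_m = 157.199 − y_svg.

**Shape 1** — `<path>` open polyline, stroke `#0000ff` → cut (S935, F1469). Machine vertices: (177.131,68.120) → (17.782,6.855) → (112.619,85.100) → (37.192,113.647) → (202.594,77.469). Open path.

**Shape 2** — `<path>` closed polygon, stroke `#ff00ff` → score (S677, F1661). Machine vertices: (51.955,48.278) → (116.225,101.468) → (63.873,107.769) → (141.758,59.296) → (51.955,48.278). Closed: final G1 returns to the first vertex.

**Shape 3** — `<path>` regular polygon, stroke `#ff00ff` → score (S677, F1661). Machine vertices: (185.056,88.352) → (187.823,109.336) → (208.636,113.189) → (218.731,94.586) → (204.159,79.236) → (185.056,88.352). Closed: final G1 returns to the first vertex.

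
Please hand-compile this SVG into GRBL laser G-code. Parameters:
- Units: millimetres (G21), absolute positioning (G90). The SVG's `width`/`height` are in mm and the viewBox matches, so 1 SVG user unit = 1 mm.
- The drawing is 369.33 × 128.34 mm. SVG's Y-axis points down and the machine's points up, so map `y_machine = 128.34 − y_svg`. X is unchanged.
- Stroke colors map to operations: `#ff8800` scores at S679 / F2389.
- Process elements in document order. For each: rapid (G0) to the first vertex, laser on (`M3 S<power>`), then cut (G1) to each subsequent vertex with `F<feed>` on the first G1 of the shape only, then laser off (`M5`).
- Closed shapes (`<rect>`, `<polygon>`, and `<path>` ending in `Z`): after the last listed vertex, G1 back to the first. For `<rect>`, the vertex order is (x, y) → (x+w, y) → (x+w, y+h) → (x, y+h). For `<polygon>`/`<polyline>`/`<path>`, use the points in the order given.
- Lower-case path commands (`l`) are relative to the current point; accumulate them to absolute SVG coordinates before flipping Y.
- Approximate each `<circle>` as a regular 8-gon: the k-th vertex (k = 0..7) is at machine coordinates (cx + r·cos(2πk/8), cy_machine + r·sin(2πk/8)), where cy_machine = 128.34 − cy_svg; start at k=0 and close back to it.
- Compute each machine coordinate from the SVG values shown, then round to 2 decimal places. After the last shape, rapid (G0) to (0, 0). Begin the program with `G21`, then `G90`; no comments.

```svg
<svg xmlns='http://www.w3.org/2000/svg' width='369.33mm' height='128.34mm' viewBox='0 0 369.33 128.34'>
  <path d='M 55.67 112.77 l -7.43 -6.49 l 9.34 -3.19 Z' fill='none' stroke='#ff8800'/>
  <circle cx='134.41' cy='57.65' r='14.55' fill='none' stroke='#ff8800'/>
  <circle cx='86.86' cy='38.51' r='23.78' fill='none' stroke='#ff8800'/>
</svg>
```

1 u = 1 mm; y_m = 128.34 − y.

[1] `<path>` regular polygon, #ff8800→score S679 F2389: (55.67,15.57) → (48.24,22.06) → (57.58,25.25) → (55.67,15.57) (closed)

[2] `<circle>` circle, #ff8800→score S679 F2389: (148.96,70.69) → (144.70,80.98) → (134.41,85.24) → (124.12,80.98) → (119.86,70.69) → (124.12,60.40) → (134.41,56.14) → (144.70,60.40) → (148.96,70.69) (closed)

[3] `<circle>` circle, #ff8800→score S679 F2389: (110.64,89.83) → (103.67,106.64) → (86.86,113.61) → (70.05,106.64) → (63.08,89.83) → (70.05,73.02) → (86.86,66.05) → (103.67,73.02) → (110.64,89.83) (closed)

G21
G90
G0 X55.67 Y15.57
M3 S679
G1 X48.24 Y22.06 F2389
G1 X57.58 Y25.25
G1 X55.67 Y15.57
M5
G0 X148.96 Y70.69
M3 S679
G1 X144.70 Y80.98 F2389
G1 X134.41 Y85.24
G1 X124.12 Y80.98
G1 X119.86 Y70.69
G1 X124.12 Y60.40
G1 X134.41 Y56.14
G1 X144.70 Y60.40
G1 X148.96 Y70.69
M5
G0 X110.64 Y89.83
M3 S679
G1 X103.67 Y106.64 F2389
G1 X86.86 Y113.61
G1 X70.05 Y106.64
G1 X63.08 Y89.83
G1 X70.05 Y73.02
G1 X86.86 Y66.05
G1 X103.67 Y73.02
G1 X110.64 Y89.83
M5
G0 X0.00 Y0.00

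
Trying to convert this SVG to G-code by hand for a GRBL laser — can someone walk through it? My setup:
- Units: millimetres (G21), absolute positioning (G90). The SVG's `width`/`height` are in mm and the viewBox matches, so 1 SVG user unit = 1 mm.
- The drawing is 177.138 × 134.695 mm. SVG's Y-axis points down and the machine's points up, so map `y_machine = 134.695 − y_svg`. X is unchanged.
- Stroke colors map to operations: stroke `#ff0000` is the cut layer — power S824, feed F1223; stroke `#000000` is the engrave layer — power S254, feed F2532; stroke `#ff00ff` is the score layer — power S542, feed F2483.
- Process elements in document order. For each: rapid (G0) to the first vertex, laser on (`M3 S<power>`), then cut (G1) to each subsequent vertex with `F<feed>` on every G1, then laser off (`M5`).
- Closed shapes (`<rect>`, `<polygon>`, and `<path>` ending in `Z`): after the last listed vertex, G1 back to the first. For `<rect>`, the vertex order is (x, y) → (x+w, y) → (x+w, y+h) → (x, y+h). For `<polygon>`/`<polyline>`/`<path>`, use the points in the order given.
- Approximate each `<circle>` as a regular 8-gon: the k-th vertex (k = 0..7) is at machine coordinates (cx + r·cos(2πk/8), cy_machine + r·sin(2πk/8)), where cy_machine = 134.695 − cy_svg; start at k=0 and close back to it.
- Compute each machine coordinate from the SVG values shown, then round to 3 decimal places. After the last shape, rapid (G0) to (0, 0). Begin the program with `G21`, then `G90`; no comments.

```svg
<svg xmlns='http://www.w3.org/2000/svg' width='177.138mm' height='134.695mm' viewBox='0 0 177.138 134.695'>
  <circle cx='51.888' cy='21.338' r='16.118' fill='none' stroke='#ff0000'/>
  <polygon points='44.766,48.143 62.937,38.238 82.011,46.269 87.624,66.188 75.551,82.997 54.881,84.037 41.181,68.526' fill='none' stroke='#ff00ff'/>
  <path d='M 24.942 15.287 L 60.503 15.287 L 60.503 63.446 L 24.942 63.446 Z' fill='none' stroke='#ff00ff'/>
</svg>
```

G21
G90
G0 X68.006 Y113.357
M3 S824
G1 X63.285 Y124.754 F1223
G1 X51.888 Y129.475 F1223
G1 X40.491 Y124.754 F1223
G1 X35.770 Y113.357 F1223
G1 X40.491 Y101.960 F1223
G1 X51.888 Y97.239 F1223
G1 X63.285 Y101.960 F1223
G1 X68.006 Y113.357 F1223
M5
G0 X44.766 Y86.552
M3 S542
G1 X62.937 Y96.457 F2483
G1 X82.011 Y88.426 F2483
G1 X87.624 Y68.507 F2483
G1 X75.551 Y51.698 F2483
G1 X54.881 Y50.658 F2483
G1 X41.181 Y66.169 F2483
G1 X44.766 Y86.552 F2483
M5
G0 X24.942 Y119.408
M3 S542
G1 X60.503 Y119.408 F2483
G1 X60.503 Y71.249 F2483
G1 X24.942 Y71.249 F2483
G1 X24.942 Y119.408 F2483
M5
G0 X0.000 Y0.000

Since the viewBox matches the mm dimensions, user units are millimetres directly. The only transform is the Y-flip y_m = 134.695 − y_svg.

Shape 1 is a circle drawn with `<circle>`. Its stroke #ff0000 means cut at S824, F1223. After flipping Y the toolpath is (68.006,113.357) → (63.285,124.754) → (51.888,129.475) → (40.491,124.754) → (35.770,113.357) → (40.491,101.960) → (51.888,97.239) → (63.285,101.960) → (68.006,113.357), returning to the start.

Shape 2 is a regular polygon drawn with `<polygon>`. Its stroke #ff00ff means score at S542, F2483. After flipping Y the toolpath is (44.766,86.552) → (62.937,96.457) → (82.011,88.426) → (87.624,68.507) → (75.551,51.698) → (54.881,50.658) → (41.181,66.169) → (44.766,86.552), returning to the start.

Shape 3 is a rectangle drawn with `<path>`. Its stroke #ff00ff means score at S542, F2483. After flipping Y the toolpath is (24.942,119.408) → (60.503,119.408) → (60.503,71.249) → (24.942,71.249) → (24.942,119.408), returning to the start.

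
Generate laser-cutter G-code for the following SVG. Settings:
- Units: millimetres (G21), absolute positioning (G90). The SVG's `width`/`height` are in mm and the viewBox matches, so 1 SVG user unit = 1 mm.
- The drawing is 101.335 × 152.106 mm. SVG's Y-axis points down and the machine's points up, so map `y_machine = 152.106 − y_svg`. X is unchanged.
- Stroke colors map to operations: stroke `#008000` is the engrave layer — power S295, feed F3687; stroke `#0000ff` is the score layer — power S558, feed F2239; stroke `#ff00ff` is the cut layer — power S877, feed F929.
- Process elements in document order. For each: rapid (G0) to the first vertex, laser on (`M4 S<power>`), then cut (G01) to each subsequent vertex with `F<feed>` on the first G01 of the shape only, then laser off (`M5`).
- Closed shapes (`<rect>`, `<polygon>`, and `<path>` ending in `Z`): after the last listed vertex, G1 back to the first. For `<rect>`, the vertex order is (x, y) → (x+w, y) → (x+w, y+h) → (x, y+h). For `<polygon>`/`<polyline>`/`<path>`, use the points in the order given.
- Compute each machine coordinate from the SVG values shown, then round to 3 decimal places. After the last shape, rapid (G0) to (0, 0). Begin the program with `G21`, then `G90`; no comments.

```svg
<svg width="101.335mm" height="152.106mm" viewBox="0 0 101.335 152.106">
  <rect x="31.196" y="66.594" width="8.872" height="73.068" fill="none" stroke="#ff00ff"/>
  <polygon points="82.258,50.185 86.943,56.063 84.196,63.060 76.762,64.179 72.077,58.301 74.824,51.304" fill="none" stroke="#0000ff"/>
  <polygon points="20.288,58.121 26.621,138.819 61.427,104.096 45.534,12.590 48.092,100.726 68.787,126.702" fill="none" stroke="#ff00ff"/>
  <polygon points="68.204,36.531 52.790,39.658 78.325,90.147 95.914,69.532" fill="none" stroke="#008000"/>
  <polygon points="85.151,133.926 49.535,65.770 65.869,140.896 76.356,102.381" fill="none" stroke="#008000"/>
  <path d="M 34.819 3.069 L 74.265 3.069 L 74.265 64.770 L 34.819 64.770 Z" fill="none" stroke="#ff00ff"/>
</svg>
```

G21
G90
G0 X31.196 Y85.512
M4 S877
G01 X40.068 Y85.512 F929
G01 X40.068 Y12.444
G01 X31.196 Y12.444
G01 X31.196 Y85.512
M5
G0 X82.258 Y101.921
M4 S558
G01 X86.943 Y96.043 F2239
G01 X84.196 Y89.046
G01 X76.762 Y87.927
G01 X72.077 Y93.805
G01 X74.824 Y100.802
G01 X82.258 Y101.921
M5
G0 X20.288 Y93.985
M4 S877
G01 X26.621 Y13.287 F929
G01 X61.427 Y48.010
G01 X45.534 Y139.516
G01 X48.092 Y51.380
G01 X68.787 Y25.404
G01 X20.288 Y93.985
M5
G0 X68.204 Y115.575
M4 S295
G01 X52.790 Y112.448 F3687
G01 X78.325 Y61.959
G01 X95.914 Y82.574
G01 X68.204 Y115.575
M5
G0 X85.151 Y18.180
M4 S295
G01 X49.535 Y86.336 F3687
G01 X65.869 Y11.210
G01 X76.356 Y49.725
G01 X85.151 Y18.180
M5
G0 X34.819 Y149.037
M4 S877
G01 X74.265 Y149.037 F929
G01 X74.265 Y87.336
G01 X34.819 Y87.336
G01 X34.819 Y149.037
M5
G0 X0.000 Y0.000

Since the viewBox matches the mm dimensions, user units are millimetres directly. The only transform is the Y-flip y_m = 152.106 − y_svg.

Shape 1 is a rectangle drawn with `<rect>`. Its stroke #ff00ff means cut at S877, F929. After flipping Y the toolpath is (31.196,85.512) → (40.068,85.512) → (40.068,12.444) → (31.196,12.444) → (31.196,85.512), returning to the start.

Shape 2 is a regular polygon drawn with `<polygon>`. Its stroke #0000ff means score at S558, F2239. After flipping Y the toolpath is (82.258,101.921) → (86.943,96.043) → (84.196,89.046) → (76.762,87.927) → (72.077,93.805) → (74.824,100.802) → (82.258,101.921), returning to the start.

Shape 3 is a closed polygon drawn with `<polygon>`. Its stroke #ff00ff means cut at S877, F929. After flipping Y the toolpath is (20.288,93.985) → (26.621,13.287) → (61.427,48.010) → (45.534,139.516) → (48.092,51.380) → (68.787,25.404) → (20.288,93.985), returning to the start.

Shape 4 is a closed polygon drawn with `<polygon>`. Its stroke #008000 means engrave at S295, F3687. After flipping Y the toolpath is (68.204,115.575) → (52.790,112.448) → (78.325,61.959) → (95.914,82.574) → (68.204,115.575), returning to the start.

Shape 5 is a closed polygon drawn with `<polygon>`. Its stroke #008000 means engrave at S295, F3687. After flipping Y the toolpath is (85.151,18.180) → (49.535,86.336) → (65.869,11.210) → (76.356,49.725) → (85.151,18.180), returning to the start.

Shape 6 is a rectangle drawn with `<path>`. Its stroke #ff00ff means cut at S877, F929. After flipping Y the toolpath is (34.819,149.037) → (74.265,149.037) → (74.265,87.336) → (34.819,87.336) → (34.819,149.037), returning to the start.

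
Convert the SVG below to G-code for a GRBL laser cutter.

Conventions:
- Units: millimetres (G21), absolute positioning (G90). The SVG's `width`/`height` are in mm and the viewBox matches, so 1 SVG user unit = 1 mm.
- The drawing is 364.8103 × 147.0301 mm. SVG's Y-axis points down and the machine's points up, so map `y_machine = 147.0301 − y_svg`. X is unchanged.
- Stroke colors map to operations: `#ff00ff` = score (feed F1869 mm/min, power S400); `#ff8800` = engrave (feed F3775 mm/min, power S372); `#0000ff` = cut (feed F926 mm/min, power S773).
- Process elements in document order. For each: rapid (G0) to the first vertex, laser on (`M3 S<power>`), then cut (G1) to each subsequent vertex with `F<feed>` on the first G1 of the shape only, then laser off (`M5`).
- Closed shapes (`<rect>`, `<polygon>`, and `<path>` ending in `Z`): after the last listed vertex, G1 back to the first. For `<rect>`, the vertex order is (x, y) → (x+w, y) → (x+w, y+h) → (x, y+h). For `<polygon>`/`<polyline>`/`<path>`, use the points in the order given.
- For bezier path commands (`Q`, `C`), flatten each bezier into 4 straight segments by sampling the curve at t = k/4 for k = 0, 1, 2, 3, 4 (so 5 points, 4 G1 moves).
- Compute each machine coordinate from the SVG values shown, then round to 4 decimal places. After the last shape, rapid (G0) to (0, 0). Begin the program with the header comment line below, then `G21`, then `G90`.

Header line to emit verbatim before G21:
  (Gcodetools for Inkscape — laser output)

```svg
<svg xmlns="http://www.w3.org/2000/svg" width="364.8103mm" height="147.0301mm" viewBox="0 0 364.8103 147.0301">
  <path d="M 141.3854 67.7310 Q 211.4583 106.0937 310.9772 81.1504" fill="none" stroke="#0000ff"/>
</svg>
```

viewBox `0 0 364.8103 147.0301` with mm width/height → 1 unit = 1 mm. Flip: y_m = 147.0301 − y_svg.

**Shape 1** — `<path>` quadratic bezier, stroke `#0000ff` → cut (S773, F926). Control points (SVG): P0=(141.3854,67.7310), P1=(211.4583,106.0937), P2=(310.9772,81.1504); sampled at t=k/4. Machine vertices: (141.3854,79.2991) → (178.2622,64.0744) → (218.8198,56.7629) → (263.0581,57.3647) → (310.9772,65.8797). Open path.

(Gcodetools for Inkscape — laser output)
G21
G90
G0 X141.3854 Y79.2991
M3 S773
G1 X178.2622 Y64.0744 F926
G1 X218.8198 Y56.7629
G1 X263.0581 Y57.3647
G1 X310.9772 Y65.8797
M5
G0 X0.0000 Y0.0000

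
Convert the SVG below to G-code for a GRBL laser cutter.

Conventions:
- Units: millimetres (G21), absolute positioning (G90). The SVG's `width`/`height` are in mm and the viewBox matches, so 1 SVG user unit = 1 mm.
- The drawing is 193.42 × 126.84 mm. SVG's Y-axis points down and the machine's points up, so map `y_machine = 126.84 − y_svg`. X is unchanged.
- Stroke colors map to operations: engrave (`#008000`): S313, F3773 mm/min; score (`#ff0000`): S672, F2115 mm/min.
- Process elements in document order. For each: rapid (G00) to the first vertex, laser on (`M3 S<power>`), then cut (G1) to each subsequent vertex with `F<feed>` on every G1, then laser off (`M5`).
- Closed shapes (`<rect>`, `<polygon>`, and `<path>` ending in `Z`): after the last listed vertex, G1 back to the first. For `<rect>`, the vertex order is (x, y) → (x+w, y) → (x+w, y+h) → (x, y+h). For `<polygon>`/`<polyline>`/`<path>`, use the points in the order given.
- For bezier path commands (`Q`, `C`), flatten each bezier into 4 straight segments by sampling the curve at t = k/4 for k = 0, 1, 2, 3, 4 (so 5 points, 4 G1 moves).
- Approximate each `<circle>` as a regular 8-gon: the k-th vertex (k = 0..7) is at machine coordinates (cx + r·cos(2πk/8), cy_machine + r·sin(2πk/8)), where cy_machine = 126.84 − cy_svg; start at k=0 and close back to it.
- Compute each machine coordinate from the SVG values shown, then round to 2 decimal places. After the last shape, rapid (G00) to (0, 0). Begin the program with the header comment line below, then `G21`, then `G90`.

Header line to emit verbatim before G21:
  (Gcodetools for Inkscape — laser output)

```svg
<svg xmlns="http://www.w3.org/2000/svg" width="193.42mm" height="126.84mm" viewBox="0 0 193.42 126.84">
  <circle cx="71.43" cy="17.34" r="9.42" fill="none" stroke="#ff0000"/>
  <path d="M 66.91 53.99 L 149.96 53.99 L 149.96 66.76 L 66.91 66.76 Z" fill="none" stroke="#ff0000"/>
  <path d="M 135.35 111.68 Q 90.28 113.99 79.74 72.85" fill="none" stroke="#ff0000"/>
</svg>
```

Since the viewBox matches the mm dimensions, user units are millimetres directly. The only transform is the Y-flip y_m = 126.84 − y_svg.

Shape 1 is a circle drawn with `<circle>`. Its stroke #ff0000 means score at S672, F2115. After flipping Y the toolpath is (80.85,109.50) → (78.09,116.16) → (71.43,118.92) → (64.77,116.16) → (62.01,109.50) → (64.77,102.84) → (71.43,100.08) → (78.09,102.84) → (80.85,109.50), returning to the start.

Shape 2 is a rectangle drawn with `<path>`. Its stroke #ff0000 means score at S672, F2115. After flipping Y the toolpath is (66.91,72.85) → (149.96,72.85) → (149.96,60.08) → (66.91,60.08) → (66.91,72.85), returning to the start.

Shape 3 is a quadratic bezier drawn with `<path>`. Its stroke #ff0000 means score at S672, F2115. After flipping Y the toolpath is (135.35,15.16) → (114.97,16.72) → (98.91,23.71) → (87.17,36.14) → (79.74,53.99).

(Gcodetools for Inkscape — laser output)
G21
G90
G00 X80.85 Y109.50
M3 S672
G1 X78.09 Y116.16 F2115
G1 X71.43 Y118.92 F2115
G1 X64.77 Y116.16 F2115
G1 X62.01 Y109.50 F2115
G1 X64.77 Y102.84 F2115
G1 X71.43 Y100.08 F2115
G1 X78.09 Y102.84 F2115
G1 X80.85 Y109.50 F2115
M5
G00 X66.91 Y72.85
M3 S672
G1 X149.96 Y72.85 F2115
G1 X149.96 Y60.08 F2115
G1 X66.91 Y60.08 F2115
G1 X66.91 Y72.85 F2115
M5
G00 X135.35 Y15.16
M3 S672
G1 X114.97 Y16.72 F2115
G1 X98.91 Y23.71 F2115
G1 X87.17 Y36.14 F2115
G1 X79.74 Y53.99 F2115
M5
G00 X0.00 Y0.00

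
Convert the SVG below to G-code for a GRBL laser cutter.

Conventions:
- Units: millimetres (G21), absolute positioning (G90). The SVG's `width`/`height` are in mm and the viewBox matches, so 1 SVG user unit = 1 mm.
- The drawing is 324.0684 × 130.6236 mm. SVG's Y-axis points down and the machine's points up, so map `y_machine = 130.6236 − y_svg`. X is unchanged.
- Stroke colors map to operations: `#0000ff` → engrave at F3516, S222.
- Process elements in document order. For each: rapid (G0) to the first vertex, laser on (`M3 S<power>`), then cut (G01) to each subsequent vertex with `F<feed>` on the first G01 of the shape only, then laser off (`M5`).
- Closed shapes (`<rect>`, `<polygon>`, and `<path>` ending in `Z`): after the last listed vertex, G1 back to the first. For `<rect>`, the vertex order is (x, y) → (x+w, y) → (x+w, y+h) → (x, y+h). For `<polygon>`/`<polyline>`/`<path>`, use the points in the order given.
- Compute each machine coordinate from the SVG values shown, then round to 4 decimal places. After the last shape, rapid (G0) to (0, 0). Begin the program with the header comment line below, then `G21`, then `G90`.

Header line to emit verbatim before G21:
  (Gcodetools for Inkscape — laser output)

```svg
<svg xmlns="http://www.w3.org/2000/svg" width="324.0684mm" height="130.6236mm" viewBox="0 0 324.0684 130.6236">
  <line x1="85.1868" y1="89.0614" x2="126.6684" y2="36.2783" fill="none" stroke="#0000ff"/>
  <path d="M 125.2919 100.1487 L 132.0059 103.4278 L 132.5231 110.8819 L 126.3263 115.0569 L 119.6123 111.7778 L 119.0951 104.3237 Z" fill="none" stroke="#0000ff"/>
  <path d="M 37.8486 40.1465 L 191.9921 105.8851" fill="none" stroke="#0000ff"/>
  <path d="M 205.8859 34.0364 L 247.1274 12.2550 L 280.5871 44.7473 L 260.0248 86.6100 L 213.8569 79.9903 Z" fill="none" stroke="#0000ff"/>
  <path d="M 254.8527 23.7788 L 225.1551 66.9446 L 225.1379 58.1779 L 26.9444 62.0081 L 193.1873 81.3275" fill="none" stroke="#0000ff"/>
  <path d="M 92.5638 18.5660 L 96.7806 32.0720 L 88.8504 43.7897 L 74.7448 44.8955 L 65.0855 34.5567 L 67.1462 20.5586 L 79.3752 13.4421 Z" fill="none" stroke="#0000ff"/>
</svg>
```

(Gcodetools for Inkscape — laser output)
G21
G90
G0 X85.1868 Y41.5622
M3 S222
G01 X126.6684 Y94.3453 F3516
M5
G0 X125.2919 Y30.4749
M3 S222
G01 X132.0059 Y27.1958 F3516
G01 X132.5231 Y19.7417
G01 X126.3263 Y15.5667
G01 X119.6123 Y18.8458
G01 X119.0951 Y26.2999
G01 X125.2919 Y30.4749
M5
G0 X37.8486 Y90.4771
M3 S222
G01 X191.9921 Y24.7385 F3516
M5
G0 X205.8859 Y96.5872
M3 S222
G01 X247.1274 Y118.3686 F3516
G01 X280.5871 Y85.8763
G01 X260.0248 Y44.0136
G01 X213.8569 Y50.6333
G01 X205.8859 Y96.5872
M5
G0 X254.8527 Y106.8448
M3 S222
G01 X225.1551 Y63.6790 F3516
G01 X225.1379 Y72.4457
G01 X26.9444 Y68.6155
G01 X193.1873 Y49.2961
M5
G0 X92.5638 Y112.0576
M3 S222
G01 X96.7806 Y98.5516 F3516
G01 X88.8504 Y86.8339
G01 X74.7448 Y85.7281
G01 X65.0855 Y96.0669
G01 X67.1462 Y110.0650
G01 X79.3752 Y117.1815
G01 X92.5638 Y112.0576
M5
G0 X0.0000 Y0.0000

1 u = 1 mm; y_m = 130.6236 − y.

[1] `<line>` line segment, #0000ff→engrave S222 F3516: (85.1868,41.5622) → (126.6684,94.3453)

[2] `<path>` regular polygon, #0000ff→engrave S222 F3516: (125.2919,30.4749) → (132.0059,27.1958) → (132.5231,19.7417) → (126.3263,15.5667) → (119.6123,18.8458) → (119.0951,26.2999) → (125.2919,30.4749) (closed)

[3] `<path>` line segment, #0000ff→engrave S222 F3516: (37.8486,90.4771) → (191.9921,24.7385)

[4] `<path>` regular polygon, #0000ff→engrave S222 F3516: (205.8859,96.5872) → (247.1274,118.3686) → (280.5871,85.8763) → (260.0248,44.0136) → (213.8569,50.6333) → (205.8859,96.5872) (closed)

[5] `<path>` open polyline, #0000ff→engrave S222 F3516: (254.8527,106.8448) → (225.1551,63.6790) → (225.1379,72.4457) → (26.9444,68.6155) → (193.1873,49.2961)

[6] `<path>` regular polygon, #0000ff→engrave S222 F3516: (92.5638,112.0576) → (96.7806,98.5516) → (88.8504,86.8339) → (74.7448,85.7281) → (65.0855,96.0669) → (67.1462,110.0650) → (79.3752,117.1815) → (92.5638,112.0576) (closed)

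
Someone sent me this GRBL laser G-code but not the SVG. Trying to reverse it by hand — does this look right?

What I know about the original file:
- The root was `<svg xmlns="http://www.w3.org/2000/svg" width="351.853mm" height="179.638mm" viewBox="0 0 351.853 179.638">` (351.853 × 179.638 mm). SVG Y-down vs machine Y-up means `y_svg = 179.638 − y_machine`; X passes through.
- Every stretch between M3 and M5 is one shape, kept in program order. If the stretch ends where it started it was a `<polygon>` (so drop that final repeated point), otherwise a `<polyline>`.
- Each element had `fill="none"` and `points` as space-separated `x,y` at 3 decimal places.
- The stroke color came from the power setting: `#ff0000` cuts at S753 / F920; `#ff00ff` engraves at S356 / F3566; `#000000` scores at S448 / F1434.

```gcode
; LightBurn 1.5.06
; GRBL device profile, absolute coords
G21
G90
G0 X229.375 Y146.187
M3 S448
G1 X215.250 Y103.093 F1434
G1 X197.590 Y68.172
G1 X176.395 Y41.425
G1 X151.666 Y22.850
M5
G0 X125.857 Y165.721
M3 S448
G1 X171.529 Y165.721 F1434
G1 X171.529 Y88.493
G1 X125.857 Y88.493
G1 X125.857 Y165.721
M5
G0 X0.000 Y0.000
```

Machine Y-up, SVG Y-down with viewBox height 179.638, so y_svg = 179.638 − y_machine; X carries over. Every run uses S448, so all elements get stroke `#000000` (score).

Run 1: The run is open, so emit a `<polyline>` with points (Y-flipped): 229.375,33.451 215.250,76.545 197.590,111.466 176.395,138.213 151.666,156.788.

Run 2: The run returns to its start, so emit a `<polygon>` with points (Y-flipped): 125.857,13.917 171.529,13.917 171.529,91.145 125.857,91.145.

<svg xmlns="http://www.w3.org/2000/svg" width="351.853mm" height="179.638mm" viewBox="0 0 351.853 179.638">
  <polyline points="229.375,33.451 215.250,76.545 197.590,111.466 176.395,138.213 151.666,156.788" fill="none" stroke="#000000"/>
  <polygon points="125.857,13.917 171.529,13.917 171.529,91.145 125.857,91.145" fill="none" stroke="#000000"/>
</svg>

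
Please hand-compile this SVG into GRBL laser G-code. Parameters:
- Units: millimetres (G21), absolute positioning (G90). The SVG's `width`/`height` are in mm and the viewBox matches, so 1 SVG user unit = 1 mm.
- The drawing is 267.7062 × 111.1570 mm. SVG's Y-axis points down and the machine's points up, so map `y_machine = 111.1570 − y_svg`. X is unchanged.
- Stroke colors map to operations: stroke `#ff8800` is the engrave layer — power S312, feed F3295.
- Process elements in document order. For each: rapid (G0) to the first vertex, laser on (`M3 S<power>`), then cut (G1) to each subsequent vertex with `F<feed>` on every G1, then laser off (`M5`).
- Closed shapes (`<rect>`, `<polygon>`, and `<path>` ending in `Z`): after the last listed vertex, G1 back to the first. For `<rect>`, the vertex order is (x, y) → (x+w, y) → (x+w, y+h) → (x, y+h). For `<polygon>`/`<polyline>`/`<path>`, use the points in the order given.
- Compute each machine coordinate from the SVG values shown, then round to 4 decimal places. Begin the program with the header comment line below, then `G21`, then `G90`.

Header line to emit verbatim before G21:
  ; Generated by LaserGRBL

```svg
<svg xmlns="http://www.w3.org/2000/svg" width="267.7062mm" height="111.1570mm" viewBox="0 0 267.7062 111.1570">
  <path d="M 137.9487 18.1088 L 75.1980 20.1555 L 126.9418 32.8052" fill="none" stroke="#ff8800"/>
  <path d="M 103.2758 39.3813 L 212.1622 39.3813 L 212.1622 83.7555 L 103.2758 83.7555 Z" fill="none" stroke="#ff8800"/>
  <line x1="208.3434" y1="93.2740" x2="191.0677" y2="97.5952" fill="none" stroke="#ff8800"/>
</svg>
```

Since the viewBox matches the mm dimensions, user units are millimetres directly. The only transform is the Y-flip y_m = 111.1570 − y_svg.

Shape 1 is a open polyline drawn with `<path>`. Its stroke #ff8800 means engrave at S312, F3295. After flipping Y the toolpath is (137.9487,93.0482) → (75.1980,91.0015) → (126.9418,78.3518).

Shape 2 is a rectangle drawn with `<path>`. Its stroke #ff8800 means engrave at S312, F3295. After flipping Y the toolpath is (103.2758,71.7757) → (212.1622,71.7757) → (212.1622,27.4015) → (103.2758,27.4015) → (103.2758,71.7757), returning to the start.

Shape 3 is a line segment drawn with `<line>`. Its stroke #ff8800 means engrave at S312, F3295. After flipping Y the toolpath is (208.3434,17.8830) → (191.0677,13.5618).

; Generated by LaserGRBL
G21
G90
G0 X137.9487 Y93.0482
M3 S312
G1 X75.1980 Y91.0015 F3295
G1 X126.9418 Y78.3518 F3295
M5
G0 X103.2758 Y71.7757
M3 S312
G1 X212.1622 Y71.7757 F3295
G1 X212.1622 Y27.4015 F3295
G1 X103.2758 Y27.4015 F3295
G1 X103.2758 Y71.7757 F3295
M5
G0 X208.3434 Y17.8830
M3 S312
G1 X191.0677 Y13.5618 F3295
M5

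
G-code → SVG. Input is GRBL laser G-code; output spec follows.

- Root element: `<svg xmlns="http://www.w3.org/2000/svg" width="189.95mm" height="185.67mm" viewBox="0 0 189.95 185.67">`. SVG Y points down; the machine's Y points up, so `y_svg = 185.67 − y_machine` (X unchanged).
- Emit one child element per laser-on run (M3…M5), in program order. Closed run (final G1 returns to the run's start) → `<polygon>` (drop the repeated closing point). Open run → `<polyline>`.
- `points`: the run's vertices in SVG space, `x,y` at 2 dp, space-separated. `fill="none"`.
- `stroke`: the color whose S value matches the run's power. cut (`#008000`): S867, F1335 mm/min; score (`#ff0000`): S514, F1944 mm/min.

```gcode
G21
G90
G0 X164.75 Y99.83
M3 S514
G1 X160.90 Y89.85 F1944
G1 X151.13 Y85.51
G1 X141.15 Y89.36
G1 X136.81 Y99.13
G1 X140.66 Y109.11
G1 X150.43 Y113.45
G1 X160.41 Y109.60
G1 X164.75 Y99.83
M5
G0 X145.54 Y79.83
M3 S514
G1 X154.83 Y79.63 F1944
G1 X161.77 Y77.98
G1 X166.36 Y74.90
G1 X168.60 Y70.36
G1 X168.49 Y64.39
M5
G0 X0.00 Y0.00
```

<svg xmlns="http://www.w3.org/2000/svg" width="189.95mm" height="185.67mm" viewBox="0 0 189.95 185.67">
  <polygon points="164.75,85.84 160.90,95.82 151.13,100.16 141.15,96.31 136.81,86.54 140.66,76.56 150.43,72.22 160.41,76.07" fill="none" stroke="#ff0000"/>
  <polyline points="145.54,105.84 154.83,106.04 161.77,107.69 166.36,110.77 168.60,115.31 168.49,121.28" fill="none" stroke="#ff0000"/>
</svg>

Machine Y-up, SVG Y-down with viewBox height 185.67, so y_svg = 185.67 − y_machine; X carries over. Every run uses S514, so all elements get stroke `#ff0000` (score).

Run 1: The run returns to its start, so emit a `<polygon>` with points (Y-flipped): 164.75,85.84 160.90,95.82 151.13,100.16 141.15,96.31 136.81,86.54 140.66,76.56 150.43,72.22 160.41,76.07.

Run 2: The run is open, so emit a `<polyline>` with points (Y-flipped): 145.54,105.84 154.83,106.04 161.77,107.69 166.36,110.77 168.60,115.31 168.49,121.28.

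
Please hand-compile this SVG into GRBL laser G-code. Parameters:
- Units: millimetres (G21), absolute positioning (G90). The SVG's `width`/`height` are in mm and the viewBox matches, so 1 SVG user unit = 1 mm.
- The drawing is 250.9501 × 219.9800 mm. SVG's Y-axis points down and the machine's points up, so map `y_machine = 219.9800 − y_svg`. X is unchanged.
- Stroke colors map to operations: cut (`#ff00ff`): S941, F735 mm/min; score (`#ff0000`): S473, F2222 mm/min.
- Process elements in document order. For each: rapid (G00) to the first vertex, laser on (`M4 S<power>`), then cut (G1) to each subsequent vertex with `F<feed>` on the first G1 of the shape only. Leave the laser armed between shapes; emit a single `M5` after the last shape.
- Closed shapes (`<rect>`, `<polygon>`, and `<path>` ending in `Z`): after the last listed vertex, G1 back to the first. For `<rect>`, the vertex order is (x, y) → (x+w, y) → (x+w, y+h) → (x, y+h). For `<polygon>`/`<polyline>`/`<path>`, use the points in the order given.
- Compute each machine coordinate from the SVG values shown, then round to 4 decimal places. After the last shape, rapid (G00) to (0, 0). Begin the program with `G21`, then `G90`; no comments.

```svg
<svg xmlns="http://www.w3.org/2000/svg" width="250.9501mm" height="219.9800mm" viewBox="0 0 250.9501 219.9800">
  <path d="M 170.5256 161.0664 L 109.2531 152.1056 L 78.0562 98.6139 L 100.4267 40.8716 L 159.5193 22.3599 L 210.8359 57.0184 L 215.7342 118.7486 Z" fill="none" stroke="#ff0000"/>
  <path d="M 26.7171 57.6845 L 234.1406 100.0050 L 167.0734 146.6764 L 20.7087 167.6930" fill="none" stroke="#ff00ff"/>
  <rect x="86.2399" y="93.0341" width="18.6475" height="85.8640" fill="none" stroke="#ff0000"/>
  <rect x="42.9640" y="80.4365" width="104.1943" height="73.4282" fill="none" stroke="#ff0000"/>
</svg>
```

G21
G90
G00 X170.5256 Y58.9136
M4 S473
G1 X109.2531 Y67.8744 F2222
G1 X78.0562 Y121.3661
G1 X100.4267 Y179.1084
G1 X159.5193 Y197.6201
G1 X210.8359 Y162.9616
G1 X215.7342 Y101.2314
G1 X170.5256 Y58.9136
G00 X26.7171 Y162.2955
M4 S941
G1 X234.1406 Y119.9750 F735
G1 X167.0734 Y73.3036
G1 X20.7087 Y52.2870
G00 X86.2399 Y126.9459
M4 S473
G1 X104.8874 Y126.9459 F2222
G1 X104.8874 Y41.0819
G1 X86.2399 Y41.0819
G1 X86.2399 Y126.9459
G00 X42.9640 Y139.5435
M4 S473
G1 X147.1583 Y139.5435 F2222
G1 X147.1583 Y66.1153
G1 X42.9640 Y66.1153
G1 X42.9640 Y139.5435
M5
G00 X0.0000 Y0.0000

viewBox `0 0 250.9501 219.9800` with mm width/height → 1 unit = 1 mm. Flip: y_m = 219.9800 − y_svg.

**Shape 1** — `<path>` regular polygon, stroke `#ff0000` → score (S473, F2222). Machine vertices: (170.5256,58.9136) → (109.2531,67.8744) → (78.0562,121.3661) → (100.4267,179.1084) → (159.5193,197.6201) → (210.8359,162.9616) → (215.7342,101.2314) → (170.5256,58.9136). Closed: final G1 returns to the first vertex.

**Shape 2** — `<path>` open polyline, stroke `#ff00ff` → cut (S941, F735). Machine vertices: (26.7171,162.2955) → (234.1406,119.9750) → (167.0734,73.3036) → (20.7087,52.2870). Open path.

**Shape 3** — `<rect>` rectangle, stroke `#ff0000` → score (S473, F2222). Machine vertices: (86.2399,126.9459) → (104.8874,126.9459) → (104.8874,41.0819) → (86.2399,41.0819) → (86.2399,126.9459). Closed: final G1 returns to the first vertex.

**Shape 4** — `<rect>` rectangle, stroke `#ff0000` → score (S473, F2222). Machine vertices: (42.9640,139.5435) → (147.1583,139.5435) → (147.1583,66.1153) → (42.9640,66.1153) → (42.9640,139.5435). Closed: final G1 returns to the first vertex.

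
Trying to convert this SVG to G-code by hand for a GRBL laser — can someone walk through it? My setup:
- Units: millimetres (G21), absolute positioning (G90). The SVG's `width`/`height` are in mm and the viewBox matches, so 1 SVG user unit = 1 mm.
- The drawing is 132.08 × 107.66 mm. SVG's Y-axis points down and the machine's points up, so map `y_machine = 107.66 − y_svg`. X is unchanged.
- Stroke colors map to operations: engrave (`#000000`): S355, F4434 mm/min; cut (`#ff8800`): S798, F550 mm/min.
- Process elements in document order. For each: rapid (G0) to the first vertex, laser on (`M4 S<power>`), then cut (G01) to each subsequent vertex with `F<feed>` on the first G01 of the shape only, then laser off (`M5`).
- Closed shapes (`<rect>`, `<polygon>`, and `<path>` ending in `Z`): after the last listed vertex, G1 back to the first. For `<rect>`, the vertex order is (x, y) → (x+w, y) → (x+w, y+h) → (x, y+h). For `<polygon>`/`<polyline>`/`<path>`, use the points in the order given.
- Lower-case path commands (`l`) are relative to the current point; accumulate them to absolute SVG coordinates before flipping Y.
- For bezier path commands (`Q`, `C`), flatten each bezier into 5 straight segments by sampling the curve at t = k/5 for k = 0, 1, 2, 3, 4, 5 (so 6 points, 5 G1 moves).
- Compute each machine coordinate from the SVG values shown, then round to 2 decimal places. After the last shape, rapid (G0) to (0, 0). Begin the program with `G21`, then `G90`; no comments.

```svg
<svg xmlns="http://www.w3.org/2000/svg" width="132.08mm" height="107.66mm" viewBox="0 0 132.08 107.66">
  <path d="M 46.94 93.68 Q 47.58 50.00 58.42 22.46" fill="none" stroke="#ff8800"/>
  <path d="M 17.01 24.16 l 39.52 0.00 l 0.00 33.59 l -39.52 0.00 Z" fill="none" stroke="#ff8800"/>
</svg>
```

viewBox `0 0 132.08 107.66` with mm width/height → 1 unit = 1 mm. Flip: y_m = 107.66 − y_svg.

**Shape 1** — `<path>` quadratic bezier, stroke `#ff8800` → cut (S798, F550). Control points (SVG): P0=(46.94,93.68), P1=(47.58,50.00), P2=(58.42,22.46); sampled at t=k/5. Machine vertices: (46.94,13.98) → (47.60,30.81) → (49.08,46.34) → (51.38,60.59) → (54.49,73.54) → (58.42,85.20). Open path.

**Shape 2** — `<path>` rectangle, stroke `#ff8800` → cut (S798, F550). Machine vertices: (17.01,83.50) → (56.53,83.50) → (56.53,49.91) → (17.01,49.91) → (17.01,83.50). Closed: final G1 returns to the first vertex.

G21
G90
G0 X46.94 Y13.98
M4 S798
G01 X47.60 Y30.81 F550
G01 X49.08 Y46.34
G01 X51.38 Y60.59
G01 X54.49 Y73.54
G01 X58.42 Y85.20
M5
G0 X17.01 Y83.50
M4 S798
G01 X56.53 Y83.50 F550
G01 X56.53 Y49.91
G01 X17.01 Y49.91
G01 X17.01 Y83.50
M5
G0 X0.00 Y0.00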